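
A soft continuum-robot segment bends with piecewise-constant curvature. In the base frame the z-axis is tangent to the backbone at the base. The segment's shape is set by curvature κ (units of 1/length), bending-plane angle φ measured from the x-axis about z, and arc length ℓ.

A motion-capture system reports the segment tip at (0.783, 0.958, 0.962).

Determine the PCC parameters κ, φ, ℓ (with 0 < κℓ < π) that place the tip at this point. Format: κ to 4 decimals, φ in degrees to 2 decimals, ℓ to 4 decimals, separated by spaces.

ρ = √(x²+y²) = √(0.783² + 0.958²) = 1.23728
φ = atan2(y, x) mod 360° = atan2(0.958, 0.783) = 50.7399°
|p|² = ρ² + z² = 1.23728² + 0.962² = 2.45630
κ = 2ρ / |p|² = 2×1.23728 / 2.45630 = 1.00743
θ = 2·atan2(ρ, z) = 2·atan2(1.23728, 0.962) = 1.81983 rad
ℓ = θ/κ = 1.81983/1.00743 = 1.80641

1.0074 50.74 1.8064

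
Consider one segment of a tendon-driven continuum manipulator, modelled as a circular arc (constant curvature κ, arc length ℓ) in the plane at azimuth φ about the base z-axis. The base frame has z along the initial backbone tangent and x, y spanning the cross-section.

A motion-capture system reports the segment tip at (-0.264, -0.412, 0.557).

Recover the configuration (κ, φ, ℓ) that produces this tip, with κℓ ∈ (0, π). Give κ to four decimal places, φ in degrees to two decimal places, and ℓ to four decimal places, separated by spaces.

1.7804 237.35 0.8097

ρ = √(x²+y²) = √(-0.264² + -0.412²) = 0.48933
φ = atan2(y, x) mod 360° = atan2(-0.412, -0.264) = 237.3492°
|p|² = ρ² + z² = 0.48933² + 0.557² = 0.54969
κ = 2ρ / |p|² = 2×0.48933 / 0.54969 = 1.78037
θ = 2·atan2(ρ, z) = 2·atan2(0.48933, 0.557) = 1.44162 rad
ℓ = θ/κ = 1.44162/1.78037 = 0.80973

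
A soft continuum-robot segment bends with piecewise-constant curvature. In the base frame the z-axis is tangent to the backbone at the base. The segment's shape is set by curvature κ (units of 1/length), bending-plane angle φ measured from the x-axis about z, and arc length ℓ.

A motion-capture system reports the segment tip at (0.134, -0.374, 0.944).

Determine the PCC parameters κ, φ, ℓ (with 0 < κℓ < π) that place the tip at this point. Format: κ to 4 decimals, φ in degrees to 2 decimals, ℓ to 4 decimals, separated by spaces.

0.7575 289.71 1.0518

ρ = √(x²+y²) = √(0.134² + -0.374²) = 0.39728
φ = atan2(y, x) mod 360° = atan2(-0.374, 0.134) = 289.7120°
|p|² = ρ² + z² = 0.39728² + 0.944² = 1.04897
κ = 2ρ / |p|² = 2×0.39728 / 1.04897 = 0.75747
θ = 2·atan2(ρ, z) = 2·atan2(0.39728, 0.944) = 0.79670 rad
ℓ = θ/κ = 0.79670/0.75747 = 1.05179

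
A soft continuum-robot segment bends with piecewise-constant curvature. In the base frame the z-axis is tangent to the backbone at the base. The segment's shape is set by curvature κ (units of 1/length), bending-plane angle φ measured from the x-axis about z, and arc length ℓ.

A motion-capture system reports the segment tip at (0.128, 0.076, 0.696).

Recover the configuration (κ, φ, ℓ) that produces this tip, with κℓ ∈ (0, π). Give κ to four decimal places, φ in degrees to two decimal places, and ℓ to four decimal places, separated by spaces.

0.5877 30.70 0.7170

ρ = √(x²+y²) = √(0.128² + 0.076²) = 0.14886
φ = atan2(y, x) mod 360° = atan2(0.076, 0.128) = 30.6997°
|p|² = ρ² + z² = 0.14886² + 0.696² = 0.50658
κ = 2ρ / |p|² = 2×0.14886 / 0.50658 = 0.58772
θ = 2·atan2(ρ, z) = 2·atan2(0.14886, 0.696) = 0.42142 rad
ℓ = θ/κ = 0.42142/0.58772 = 0.71704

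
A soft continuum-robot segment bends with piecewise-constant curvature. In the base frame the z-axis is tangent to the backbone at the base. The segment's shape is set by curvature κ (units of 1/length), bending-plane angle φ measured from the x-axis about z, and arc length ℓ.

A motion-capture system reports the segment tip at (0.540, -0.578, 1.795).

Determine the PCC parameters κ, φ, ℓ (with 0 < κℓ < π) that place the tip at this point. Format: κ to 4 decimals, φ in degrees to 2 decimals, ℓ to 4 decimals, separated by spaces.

ρ = √(x²+y²) = √(0.540² + -0.578²) = 0.79100
φ = atan2(y, x) mod 360° = atan2(-0.578, 0.540) = 313.0533°
|p|² = ρ² + z² = 0.79100² + 1.795² = 3.84771
κ = 2ρ / |p|² = 2×0.79100 / 3.84771 = 0.41115
θ = 2·atan2(ρ, z) = 2·atan2(0.79100, 1.795) = 0.83014 rad
ℓ = θ/κ = 0.83014/0.41115 = 2.01903

0.4112 313.05 2.0190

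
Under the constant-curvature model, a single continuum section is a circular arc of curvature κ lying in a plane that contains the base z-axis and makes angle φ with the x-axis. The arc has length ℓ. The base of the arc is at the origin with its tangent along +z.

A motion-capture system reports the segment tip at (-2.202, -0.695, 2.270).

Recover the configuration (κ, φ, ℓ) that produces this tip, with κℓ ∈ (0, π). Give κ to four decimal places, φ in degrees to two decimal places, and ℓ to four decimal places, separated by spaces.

ρ = √(x²+y²) = √(-2.202² + -0.695²) = 2.30908
φ = atan2(y, x) mod 360° = atan2(-0.695, -2.202) = 197.5169°
|p|² = ρ² + z² = 2.30908² + 2.270² = 10.48473
κ = 2ρ / |p|² = 2×2.30908 / 10.48473 = 0.44046
θ = 2·atan2(ρ, z) = 2·atan2(2.30908, 2.270) = 1.58786 rad
ℓ = θ/κ = 1.58786/0.44046 = 3.60497

0.4405 197.52 3.6050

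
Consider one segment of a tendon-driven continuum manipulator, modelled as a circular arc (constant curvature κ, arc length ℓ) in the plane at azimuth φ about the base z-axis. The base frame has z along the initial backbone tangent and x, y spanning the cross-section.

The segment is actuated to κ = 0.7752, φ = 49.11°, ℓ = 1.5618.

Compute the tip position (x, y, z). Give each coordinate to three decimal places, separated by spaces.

0.547 0.632 1.207

θ = κ·ℓ = 0.7752 × 1.5618 = 1.21071 rad
ρ = (1 − cos θ)/κ = (1 − 0.35236)/0.7752 = 0.83545
z = sin θ / κ = 0.93587/0.7752 = 1.20726
x = ρ cos φ = 0.83545 × cos(49.11°) = 0.54689
y = ρ sin φ = 0.83545 × sin(49.11°) = 0.63157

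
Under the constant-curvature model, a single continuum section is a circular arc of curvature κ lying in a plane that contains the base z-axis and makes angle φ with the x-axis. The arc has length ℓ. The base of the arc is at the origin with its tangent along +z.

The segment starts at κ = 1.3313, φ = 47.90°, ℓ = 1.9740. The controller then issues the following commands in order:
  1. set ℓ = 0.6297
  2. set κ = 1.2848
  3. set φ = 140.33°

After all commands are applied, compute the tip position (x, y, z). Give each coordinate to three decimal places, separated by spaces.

initial: κ=1.3313, φ=47.90°, ℓ=1.9740
cmd 1: set ℓ=0.6297 → (κ,φ,ℓ)=(1.3313,47.90°,0.6297) → tip=(0.1668,0.1846,0.5585)
cmd 2: set κ=1.2848 → (κ,φ,ℓ)=(1.2848,47.90°,0.6297) → tip=(0.1617,0.1789,0.5632)
cmd 3: set φ=140.33° → (κ,φ,ℓ)=(1.2848,140.33°,0.6297) → tip=(-0.1856,0.1539,0.5632)

-0.186 0.154 0.563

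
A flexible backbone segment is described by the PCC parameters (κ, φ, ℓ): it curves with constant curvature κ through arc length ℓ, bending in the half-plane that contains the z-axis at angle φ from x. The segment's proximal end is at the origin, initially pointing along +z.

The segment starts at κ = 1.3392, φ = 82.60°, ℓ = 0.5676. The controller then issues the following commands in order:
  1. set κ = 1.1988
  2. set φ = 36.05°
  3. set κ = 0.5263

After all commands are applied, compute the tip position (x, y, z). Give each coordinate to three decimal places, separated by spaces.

0.068 0.050 0.559

initial: κ=1.3392, φ=82.60°, ℓ=0.5676
cmd 1: set κ=1.1988 → (κ,φ,ℓ)=(1.1988,82.60°,0.5676) → tip=(0.0239,0.1842,0.5248)
cmd 2: set φ=36.05° → (κ,φ,ℓ)=(1.1988,36.05°,0.5676) → tip=(0.1502,0.1093,0.5248)
cmd 3: set κ=0.5263 → (κ,φ,ℓ)=(0.5263,36.05°,0.5676) → tip=(0.0680,0.0495,0.5592)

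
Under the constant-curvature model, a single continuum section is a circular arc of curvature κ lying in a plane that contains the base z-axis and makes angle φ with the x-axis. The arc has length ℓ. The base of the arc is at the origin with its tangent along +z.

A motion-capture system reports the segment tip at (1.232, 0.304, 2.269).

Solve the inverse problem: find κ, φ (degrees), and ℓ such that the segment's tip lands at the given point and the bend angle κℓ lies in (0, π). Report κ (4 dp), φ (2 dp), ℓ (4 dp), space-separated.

0.3755 13.86 2.7159

ρ = √(x²+y²) = √(1.232² + 0.304²) = 1.26895
φ = atan2(y, x) mod 360° = atan2(0.304, 1.232) = 13.8610°
|p|² = ρ² + z² = 1.26895² + 2.269² = 6.75860
κ = 2ρ / |p|² = 2×1.26895 / 6.75860 = 0.37551
θ = 2·atan2(ρ, z) = 2·atan2(1.26895, 2.269) = 1.01984 rad
ℓ = θ/κ = 1.01984/0.37551 = 2.71591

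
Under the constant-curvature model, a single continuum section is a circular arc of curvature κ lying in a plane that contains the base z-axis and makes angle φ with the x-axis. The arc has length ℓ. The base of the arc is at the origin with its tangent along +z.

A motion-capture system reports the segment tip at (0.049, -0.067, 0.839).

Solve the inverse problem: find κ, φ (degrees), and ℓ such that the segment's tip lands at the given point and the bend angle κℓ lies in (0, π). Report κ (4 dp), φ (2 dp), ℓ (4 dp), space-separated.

0.2336 306.18 0.8445

ρ = √(x²+y²) = √(0.049² + -0.067²) = 0.08301
φ = atan2(y, x) mod 360° = atan2(-0.067, 0.049) = 306.1796°
|p|² = ρ² + z² = 0.08301² + 0.839² = 0.71081
κ = 2ρ / |p|² = 2×0.08301 / 0.71081 = 0.23355
θ = 2·atan2(ρ, z) = 2·atan2(0.08301, 0.839) = 0.19723 rad
ℓ = θ/κ = 0.19723/0.23355 = 0.84446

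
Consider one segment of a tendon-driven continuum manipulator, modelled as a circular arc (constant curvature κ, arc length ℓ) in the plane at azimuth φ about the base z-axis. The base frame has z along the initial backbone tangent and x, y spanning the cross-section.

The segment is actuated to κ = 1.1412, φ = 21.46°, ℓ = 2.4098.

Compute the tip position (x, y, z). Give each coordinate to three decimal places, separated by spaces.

1.569 0.617 0.334

θ = κ·ℓ = 1.1412 × 2.4098 = 2.75006 rad
ρ = (1 − cos θ)/κ = (1 − -0.92433)/1.1412 = 1.68623
z = sin θ / κ = 0.38160/1.1412 = 0.33439
x = ρ cos φ = 1.68623 × cos(21.46°) = 1.56933
y = ρ sin φ = 1.68623 × sin(21.46°) = 0.61691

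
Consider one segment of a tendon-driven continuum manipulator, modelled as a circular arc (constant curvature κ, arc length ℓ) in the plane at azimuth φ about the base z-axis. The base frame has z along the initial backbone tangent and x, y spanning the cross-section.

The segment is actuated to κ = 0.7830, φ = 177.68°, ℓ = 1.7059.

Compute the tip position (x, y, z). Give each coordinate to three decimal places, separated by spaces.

-0.979 0.040 1.242

θ = κ·ℓ = 0.7830 × 1.7059 = 1.33572 rad
ρ = (1 − cos θ)/κ = (1 − 0.23292)/0.7830 = 0.97967
z = sin θ / κ = 0.97250/0.7830 = 1.24201
x = ρ cos φ = 0.97967 × cos(177.68°) = -0.97887
y = ρ sin φ = 0.97967 × sin(177.68°) = 0.03966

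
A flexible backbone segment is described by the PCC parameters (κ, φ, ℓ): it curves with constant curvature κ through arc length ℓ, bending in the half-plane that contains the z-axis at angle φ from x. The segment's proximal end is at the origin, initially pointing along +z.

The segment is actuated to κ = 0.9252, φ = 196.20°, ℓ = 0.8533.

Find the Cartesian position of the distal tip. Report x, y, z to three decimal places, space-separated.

θ = κ·ℓ = 0.9252 × 0.8533 = 0.78947 rad
ρ = (1 − cos θ)/κ = (1 − 0.70422)/0.9252 = 0.31969
z = sin θ / κ = 0.70998/0.9252 = 0.76738
x = ρ cos φ = 0.31969 × cos(196.20°) = -0.30700
y = ρ sin φ = 0.31969 × sin(196.20°) = -0.08919

-0.307 -0.089 0.767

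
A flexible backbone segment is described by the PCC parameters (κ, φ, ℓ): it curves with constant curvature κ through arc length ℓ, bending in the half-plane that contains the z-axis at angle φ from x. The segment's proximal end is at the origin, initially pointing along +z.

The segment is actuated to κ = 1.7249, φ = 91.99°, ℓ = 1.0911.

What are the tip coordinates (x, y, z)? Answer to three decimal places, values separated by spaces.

θ = κ·ℓ = 1.7249 × 1.0911 = 1.88204 rad
ρ = (1 − cos θ)/κ = (1 − -0.30624)/1.7249 = 0.75729
z = sin θ / κ = 0.95195/1.7249 = 0.55189
x = ρ cos φ = 0.75729 × cos(91.99°) = -0.02630
y = ρ sin φ = 0.75729 × sin(91.99°) = 0.75683

-0.026 0.757 0.552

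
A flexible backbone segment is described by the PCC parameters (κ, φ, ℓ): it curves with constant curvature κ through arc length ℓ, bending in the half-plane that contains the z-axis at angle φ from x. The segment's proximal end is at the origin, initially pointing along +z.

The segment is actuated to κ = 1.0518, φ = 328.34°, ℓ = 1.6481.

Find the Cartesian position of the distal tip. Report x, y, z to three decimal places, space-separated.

0.940 -0.580 0.938

θ = κ·ℓ = 1.0518 × 1.6481 = 1.73347 rad
ρ = (1 − cos θ)/κ = (1 − -0.16196)/1.0518 = 1.10473
z = sin θ / κ = 0.98680/1.0518 = 0.93820
x = ρ cos φ = 1.10473 × cos(328.34°) = 0.94032
y = ρ sin φ = 1.10473 × sin(328.34°) = -0.57985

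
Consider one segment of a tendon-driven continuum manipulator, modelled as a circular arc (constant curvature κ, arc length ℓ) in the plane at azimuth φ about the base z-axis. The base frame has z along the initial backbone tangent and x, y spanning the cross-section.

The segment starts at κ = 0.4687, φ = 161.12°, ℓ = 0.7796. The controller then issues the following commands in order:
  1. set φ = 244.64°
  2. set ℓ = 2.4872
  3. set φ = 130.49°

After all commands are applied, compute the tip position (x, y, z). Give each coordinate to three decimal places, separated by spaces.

-0.839 0.983 1.961

initial: κ=0.4687, φ=161.12°, ℓ=0.7796
cmd 1: set φ=244.64° → (κ,φ,ℓ)=(0.4687,244.64°,0.7796) → tip=(-0.0603,-0.1273,0.7624)
cmd 2: set ℓ=2.4872 → (κ,φ,ℓ)=(0.4687,244.64°,2.4872) → tip=(-0.5537,-1.1682,1.9609)
cmd 3: set φ=130.49° → (κ,φ,ℓ)=(0.4687,130.49°,2.4872) → tip=(-0.8394,0.9832,1.9609)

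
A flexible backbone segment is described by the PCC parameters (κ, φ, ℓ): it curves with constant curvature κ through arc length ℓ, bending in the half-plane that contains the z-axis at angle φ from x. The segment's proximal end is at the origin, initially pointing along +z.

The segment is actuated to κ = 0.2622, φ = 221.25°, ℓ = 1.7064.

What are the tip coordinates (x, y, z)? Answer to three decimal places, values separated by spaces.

-0.282 -0.248 1.650

θ = κ·ℓ = 0.2622 × 1.7064 = 0.44742 rad
ρ = (1 − cos θ)/κ = (1 − 0.90157)/0.2622 = 0.37541
z = sin θ / κ = 0.43264/0.2622 = 1.65004
x = ρ cos φ = 0.37541 × cos(221.25°) = -0.28225
y = ρ sin φ = 0.37541 × sin(221.25°) = -0.24753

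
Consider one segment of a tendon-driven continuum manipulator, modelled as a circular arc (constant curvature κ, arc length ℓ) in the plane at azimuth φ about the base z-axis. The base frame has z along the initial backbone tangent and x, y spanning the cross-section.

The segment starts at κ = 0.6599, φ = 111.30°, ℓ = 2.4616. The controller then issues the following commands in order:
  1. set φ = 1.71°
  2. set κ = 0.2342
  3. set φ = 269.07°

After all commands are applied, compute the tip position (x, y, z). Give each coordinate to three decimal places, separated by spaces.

initial: κ=0.6599, φ=111.30°, ℓ=2.4616
cmd 1: set φ=1.71° → (κ,φ,ℓ)=(0.6599,1.71°,2.4616) → tip=(1.5959,0.0476,1.5132)
cmd 2: set κ=0.2342 → (κ,φ,ℓ)=(0.2342,1.71°,2.4616) → tip=(0.6898,0.0206,2.3275)
cmd 3: set φ=269.07° → (κ,φ,ℓ)=(0.2342,269.07°,2.4616) → tip=(-0.0112,-0.6900,2.3275)

-0.011 -0.690 2.327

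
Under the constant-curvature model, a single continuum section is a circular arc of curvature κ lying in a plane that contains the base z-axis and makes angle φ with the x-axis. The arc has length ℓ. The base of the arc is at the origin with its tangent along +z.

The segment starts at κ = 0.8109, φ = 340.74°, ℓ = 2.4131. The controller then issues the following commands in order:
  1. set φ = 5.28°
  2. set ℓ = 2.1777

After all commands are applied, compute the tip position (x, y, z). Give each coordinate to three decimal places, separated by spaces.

1.466 0.135 1.210

initial: κ=0.8109, φ=340.74°, ℓ=2.4131
cmd 1: set φ=5.28° → (κ,φ,ℓ)=(0.8109,5.28°,2.4131) → tip=(1.6903,0.1562,1.1425)
cmd 2: set ℓ=2.1777 → (κ,φ,ℓ)=(0.8109,5.28°,2.1777) → tip=(1.4660,0.1355,1.2098)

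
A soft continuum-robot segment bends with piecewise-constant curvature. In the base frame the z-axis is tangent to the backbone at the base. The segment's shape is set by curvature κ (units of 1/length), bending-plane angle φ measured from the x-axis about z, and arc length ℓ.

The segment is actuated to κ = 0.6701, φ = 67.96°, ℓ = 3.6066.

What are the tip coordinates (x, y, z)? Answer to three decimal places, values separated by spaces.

0.979 2.419 0.989

θ = κ·ℓ = 0.6701 × 3.6066 = 2.41678 rad
ρ = (1 − cos θ)/κ = (1 − -0.74863)/0.6701 = 2.60950
z = sin θ / κ = 0.66299/0.6701 = 0.98939
x = ρ cos φ = 2.60950 × cos(67.96°) = 0.97922
y = ρ sin φ = 2.60950 × sin(67.96°) = 2.41880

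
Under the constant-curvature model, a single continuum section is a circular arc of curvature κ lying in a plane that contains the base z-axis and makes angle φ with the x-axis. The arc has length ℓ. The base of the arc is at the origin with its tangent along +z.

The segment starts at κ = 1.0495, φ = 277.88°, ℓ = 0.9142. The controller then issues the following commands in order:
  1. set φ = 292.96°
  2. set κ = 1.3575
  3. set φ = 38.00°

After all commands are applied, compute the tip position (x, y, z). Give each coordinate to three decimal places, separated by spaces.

0.393 0.307 0.697

initial: κ=1.0495, φ=277.88°, ℓ=0.9142
cmd 1: set φ=292.96° → (κ,φ,ℓ)=(1.0495,292.96°,0.9142) → tip=(0.1584,-0.3738,0.7803)
cmd 2: set κ=1.3575 → (κ,φ,ℓ)=(1.3575,292.96°,0.9142) → tip=(0.1943,-0.4586,0.6970)
cmd 3: set φ=38.00° → (κ,φ,ℓ)=(1.3575,38.00°,0.9142) → tip=(0.3925,0.3067,0.6970)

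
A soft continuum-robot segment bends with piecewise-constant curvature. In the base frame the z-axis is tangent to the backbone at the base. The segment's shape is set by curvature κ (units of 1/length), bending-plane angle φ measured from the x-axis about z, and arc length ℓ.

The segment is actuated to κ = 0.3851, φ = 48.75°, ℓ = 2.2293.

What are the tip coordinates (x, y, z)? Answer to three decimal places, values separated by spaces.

0.593 0.676 1.965

θ = κ·ℓ = 0.3851 × 2.2293 = 0.85850 rad
ρ = (1 − cos θ)/κ = (1 − 0.65357)/0.3851 = 0.89958
z = sin θ / κ = 0.75687/0.3851 = 1.96537
x = ρ cos φ = 0.89958 × cos(48.75°) = 0.59314
y = ρ sin φ = 0.89958 × sin(48.75°) = 0.67634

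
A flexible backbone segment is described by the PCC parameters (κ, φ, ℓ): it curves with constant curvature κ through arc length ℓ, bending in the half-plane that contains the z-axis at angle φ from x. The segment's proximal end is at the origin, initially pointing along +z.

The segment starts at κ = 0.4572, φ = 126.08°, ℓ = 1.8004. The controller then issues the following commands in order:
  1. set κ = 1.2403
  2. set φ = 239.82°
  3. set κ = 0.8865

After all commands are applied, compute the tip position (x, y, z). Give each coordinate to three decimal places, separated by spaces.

-0.581 -1.000 1.128

initial: κ=0.4572, φ=126.08°, ℓ=1.8004
cmd 1: set κ=1.2403 → (κ,φ,ℓ)=(1.2403,126.08°,1.8004) → tip=(-0.7668,1.0523,0.6358)
cmd 2: set φ=239.82° → (κ,φ,ℓ)=(1.2403,239.82°,1.8004) → tip=(-0.6545,-1.1255,0.6358)
cmd 3: set κ=0.8865 → (κ,φ,ℓ)=(0.8865,239.82°,1.8004) → tip=(-0.5814,-0.9998,1.1277)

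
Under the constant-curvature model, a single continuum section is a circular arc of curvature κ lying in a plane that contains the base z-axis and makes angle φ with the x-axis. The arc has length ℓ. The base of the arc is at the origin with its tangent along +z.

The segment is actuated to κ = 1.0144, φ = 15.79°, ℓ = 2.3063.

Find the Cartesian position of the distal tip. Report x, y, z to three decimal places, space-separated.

θ = κ·ℓ = 1.0144 × 2.3063 = 2.33951 rad
ρ = (1 − cos θ)/κ = (1 − -0.69521)/1.0144 = 1.67115
z = sin θ / κ = 0.71881/1.0144 = 0.70860
x = ρ cos φ = 1.67115 × cos(15.79°) = 1.60809
y = ρ sin φ = 1.67115 × sin(15.79°) = 0.45474

1.608 0.455 0.709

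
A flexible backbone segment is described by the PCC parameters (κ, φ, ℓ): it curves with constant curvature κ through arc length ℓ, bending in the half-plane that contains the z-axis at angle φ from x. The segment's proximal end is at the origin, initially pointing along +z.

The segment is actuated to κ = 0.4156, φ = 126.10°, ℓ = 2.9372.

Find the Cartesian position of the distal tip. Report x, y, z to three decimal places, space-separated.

-0.931 1.277 2.260

θ = κ·ℓ = 0.4156 × 2.9372 = 1.22070 rad
ρ = (1 − cos θ)/κ = (1 − 0.34299)/0.4156 = 1.58088
z = sin θ / κ = 0.93934/0.4156 = 2.26020
x = ρ cos φ = 1.58088 × cos(126.10°) = -0.93145
y = ρ sin φ = 1.58088 × sin(126.10°) = 1.27733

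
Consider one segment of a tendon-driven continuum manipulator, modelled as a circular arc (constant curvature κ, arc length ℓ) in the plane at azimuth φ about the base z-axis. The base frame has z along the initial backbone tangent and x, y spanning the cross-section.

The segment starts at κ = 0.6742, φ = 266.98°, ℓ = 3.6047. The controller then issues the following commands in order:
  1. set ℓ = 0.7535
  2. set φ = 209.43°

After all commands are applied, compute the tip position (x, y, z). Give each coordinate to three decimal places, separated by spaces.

initial: κ=0.6742, φ=266.98°, ℓ=3.6047
cmd 1: set ℓ=0.7535 → (κ,φ,ℓ)=(0.6742,266.98°,0.7535) → tip=(-0.0099,-0.1871,0.7215)
cmd 2: set φ=209.43° → (κ,φ,ℓ)=(0.6742,209.43°,0.7535) → tip=(-0.1631,-0.0920,0.7215)

-0.163 -0.092 0.722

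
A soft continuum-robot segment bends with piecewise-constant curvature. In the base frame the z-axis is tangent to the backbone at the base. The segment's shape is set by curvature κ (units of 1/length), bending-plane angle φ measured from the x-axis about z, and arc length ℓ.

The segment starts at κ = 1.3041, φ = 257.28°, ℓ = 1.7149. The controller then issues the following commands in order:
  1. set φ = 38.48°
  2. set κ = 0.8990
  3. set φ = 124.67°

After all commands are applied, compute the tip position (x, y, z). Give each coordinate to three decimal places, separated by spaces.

initial: κ=1.3041, φ=257.28°, ℓ=1.7149
cmd 1: set φ=38.48° → (κ,φ,ℓ)=(1.3041,38.48°,1.7149) → tip=(0.9710,0.7718,0.6031)
cmd 2: set κ=0.8990 → (κ,φ,ℓ)=(0.8990,38.48°,1.7149) → tip=(0.8454,0.6720,1.1119)
cmd 3: set φ=124.67° → (κ,φ,ℓ)=(0.8990,124.67°,1.7149) → tip=(-0.6143,0.8882,1.1119)

-0.614 0.888 1.112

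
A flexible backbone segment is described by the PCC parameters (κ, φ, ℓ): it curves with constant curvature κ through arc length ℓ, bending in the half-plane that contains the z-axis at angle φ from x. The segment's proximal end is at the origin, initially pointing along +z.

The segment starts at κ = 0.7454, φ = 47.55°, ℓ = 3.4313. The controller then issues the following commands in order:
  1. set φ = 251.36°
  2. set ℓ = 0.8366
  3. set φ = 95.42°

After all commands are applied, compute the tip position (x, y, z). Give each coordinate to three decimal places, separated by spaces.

-0.024 0.251 0.783

initial: κ=0.7454, φ=47.55°, ℓ=3.4313
cmd 1: set φ=251.36° → (κ,φ,ℓ)=(0.7454,251.36°,3.4313) → tip=(-0.7865,-2.3318,0.7396)
cmd 2: set ℓ=0.8366 → (κ,φ,ℓ)=(0.7454,251.36°,0.8366) → tip=(-0.0807,-0.2393,0.7834)
cmd 3: set φ=95.42° → (κ,φ,ℓ)=(0.7454,95.42°,0.8366) → tip=(-0.0239,0.2514,0.7834)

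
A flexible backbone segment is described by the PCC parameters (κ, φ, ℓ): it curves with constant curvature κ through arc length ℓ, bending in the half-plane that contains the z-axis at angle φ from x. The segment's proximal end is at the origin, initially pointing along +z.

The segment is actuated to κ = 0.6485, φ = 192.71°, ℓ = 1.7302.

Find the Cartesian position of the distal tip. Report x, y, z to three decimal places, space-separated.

θ = κ·ℓ = 0.6485 × 1.7302 = 1.12203 rad
ρ = (1 − cos θ)/κ = (1 − 0.43385)/0.6485 = 0.87301
z = sin θ / κ = 0.90099/0.6485 = 1.38934
x = ρ cos φ = 0.87301 × cos(192.71°) = -0.85162
y = ρ sin φ = 0.87301 × sin(192.71°) = -0.19208

-0.852 -0.192 1.389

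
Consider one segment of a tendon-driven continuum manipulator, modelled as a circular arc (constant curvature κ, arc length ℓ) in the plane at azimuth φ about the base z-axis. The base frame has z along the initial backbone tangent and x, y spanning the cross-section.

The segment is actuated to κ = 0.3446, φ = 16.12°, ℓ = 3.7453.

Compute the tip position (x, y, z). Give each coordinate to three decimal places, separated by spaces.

2.017 0.583 2.789

θ = κ·ℓ = 0.3446 × 3.7453 = 1.29063 rad
ρ = (1 − cos θ)/κ = (1 − 0.27652)/0.3446 = 2.09949
z = sin θ / κ = 0.96101/0.3446 = 2.78877
x = ρ cos φ = 2.09949 × cos(16.12°) = 2.01694
y = ρ sin φ = 2.09949 × sin(16.12°) = 0.58292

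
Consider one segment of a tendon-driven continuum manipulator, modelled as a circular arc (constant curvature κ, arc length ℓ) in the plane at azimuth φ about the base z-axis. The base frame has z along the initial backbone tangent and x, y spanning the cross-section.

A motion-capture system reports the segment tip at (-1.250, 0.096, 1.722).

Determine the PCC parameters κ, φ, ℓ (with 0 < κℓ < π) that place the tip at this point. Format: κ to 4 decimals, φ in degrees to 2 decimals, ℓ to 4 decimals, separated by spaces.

ρ = √(x²+y²) = √(-1.250² + 0.096²) = 1.25368
φ = atan2(y, x) mod 360° = atan2(0.096, -1.250) = 175.6083°
|p|² = ρ² + z² = 1.25368² + 1.722² = 4.53700
κ = 2ρ / |p|² = 2×1.25368 / 4.53700 = 0.55265
θ = 2·atan2(ρ, z) = 2·atan2(1.25368, 1.722) = 1.25859 rad
ℓ = θ/κ = 1.25859/0.55265 = 2.27739

0.5526 175.61 2.2774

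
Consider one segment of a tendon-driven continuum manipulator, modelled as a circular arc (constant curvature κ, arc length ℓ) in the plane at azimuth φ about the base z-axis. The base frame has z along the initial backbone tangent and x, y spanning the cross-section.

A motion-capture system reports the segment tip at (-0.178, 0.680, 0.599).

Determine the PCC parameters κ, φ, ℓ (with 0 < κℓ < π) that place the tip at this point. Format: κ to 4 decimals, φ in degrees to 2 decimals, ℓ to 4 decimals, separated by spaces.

1.6483 104.67 1.0496

ρ = √(x²+y²) = √(-0.178² + 0.680²) = 0.70291
φ = atan2(y, x) mod 360° = atan2(0.680, -0.178) = 104.6689°
|p|² = ρ² + z² = 0.70291² + 0.599² = 0.85288
κ = 2ρ / |p|² = 2×0.70291 / 0.85288 = 1.64831
θ = 2·atan2(ρ, z) = 2·atan2(0.70291, 0.599) = 1.73009 rad
ℓ = θ/κ = 1.73009/1.64831 = 1.04961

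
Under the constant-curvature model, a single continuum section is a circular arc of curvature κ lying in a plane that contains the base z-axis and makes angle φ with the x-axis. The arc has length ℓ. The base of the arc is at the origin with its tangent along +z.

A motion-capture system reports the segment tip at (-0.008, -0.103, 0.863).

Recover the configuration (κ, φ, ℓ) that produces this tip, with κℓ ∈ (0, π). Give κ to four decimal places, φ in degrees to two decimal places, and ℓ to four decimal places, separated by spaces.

ρ = √(x²+y²) = √(-0.008² + -0.103²) = 0.10331
φ = atan2(y, x) mod 360° = atan2(-0.103, -0.008) = 265.5588°
|p|² = ρ² + z² = 0.10331² + 0.863² = 0.75544
κ = 2ρ / |p|² = 2×0.10331 / 0.75544 = 0.27351
θ = 2·atan2(ρ, z) = 2·atan2(0.10331, 0.863) = 0.23829 rad
ℓ = θ/κ = 0.23829/0.27351 = 0.87122

0.2735 265.56 0.8712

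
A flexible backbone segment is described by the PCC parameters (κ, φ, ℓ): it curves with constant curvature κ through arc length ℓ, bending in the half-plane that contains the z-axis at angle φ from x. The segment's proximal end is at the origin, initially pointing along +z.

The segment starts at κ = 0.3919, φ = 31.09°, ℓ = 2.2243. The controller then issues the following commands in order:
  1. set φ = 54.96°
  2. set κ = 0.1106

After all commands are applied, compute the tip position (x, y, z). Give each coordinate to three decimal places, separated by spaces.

0.156 0.223 2.202

initial: κ=0.3919, φ=31.09°, ℓ=2.2243
cmd 1: set φ=54.96° → (κ,φ,ℓ)=(0.3919,54.96°,2.2243) → tip=(0.5223,0.7447,1.9531)
cmd 2: set κ=0.1106 → (κ,φ,ℓ)=(0.1106,54.96°,2.2243) → tip=(0.1563,0.2229,2.2019)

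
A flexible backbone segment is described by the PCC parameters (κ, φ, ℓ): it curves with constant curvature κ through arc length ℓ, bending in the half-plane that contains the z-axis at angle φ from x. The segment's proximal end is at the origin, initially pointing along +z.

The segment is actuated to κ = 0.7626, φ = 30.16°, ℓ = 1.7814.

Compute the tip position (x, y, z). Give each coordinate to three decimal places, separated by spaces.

0.895 0.520 1.282

θ = κ·ℓ = 0.7626 × 1.7814 = 1.35850 rad
ρ = (1 − cos θ)/κ = (1 − 0.21071)/0.7626 = 1.03500
z = sin θ / κ = 0.97755/0.7626 = 1.28186
x = ρ cos φ = 1.03500 × cos(30.16°) = 0.89489
y = ρ sin φ = 1.03500 × sin(30.16°) = 0.52000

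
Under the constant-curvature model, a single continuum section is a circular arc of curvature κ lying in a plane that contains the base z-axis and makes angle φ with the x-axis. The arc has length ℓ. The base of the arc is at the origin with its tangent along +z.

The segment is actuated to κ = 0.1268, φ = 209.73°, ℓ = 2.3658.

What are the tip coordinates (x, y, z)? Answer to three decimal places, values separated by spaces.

-0.306 -0.175 2.330

θ = κ·ℓ = 0.1268 × 2.3658 = 0.29998 rad
ρ = (1 − cos θ)/κ = (1 − 0.95534)/0.1268 = 0.35220
z = sin θ / κ = 0.29550/0.1268 = 2.33048
x = ρ cos φ = 0.35220 × cos(209.73°) = -0.30584
y = ρ sin φ = 0.35220 × sin(209.73°) = -0.17466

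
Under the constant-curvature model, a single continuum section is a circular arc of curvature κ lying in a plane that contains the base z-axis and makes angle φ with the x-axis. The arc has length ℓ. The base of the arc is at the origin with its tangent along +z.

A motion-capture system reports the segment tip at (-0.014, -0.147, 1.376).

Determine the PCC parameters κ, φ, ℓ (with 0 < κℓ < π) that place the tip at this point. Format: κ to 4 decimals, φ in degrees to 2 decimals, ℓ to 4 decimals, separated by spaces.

0.1542 264.56 1.3865

ρ = √(x²+y²) = √(-0.014² + -0.147²) = 0.14767
φ = atan2(y, x) mod 360° = atan2(-0.147, -0.014) = 264.5597°
|p|² = ρ² + z² = 0.14767² + 1.376² = 1.91518
κ = 2ρ / |p|² = 2×0.14767 / 1.91518 = 0.15420
θ = 2·atan2(ρ, z) = 2·atan2(0.14767, 1.376) = 0.21381 rad
ℓ = θ/κ = 0.21381/0.15420 = 1.38654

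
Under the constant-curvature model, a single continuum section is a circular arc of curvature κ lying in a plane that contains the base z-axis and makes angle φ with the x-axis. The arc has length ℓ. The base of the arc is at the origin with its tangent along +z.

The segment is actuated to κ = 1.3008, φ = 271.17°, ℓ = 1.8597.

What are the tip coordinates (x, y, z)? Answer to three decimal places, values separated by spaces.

0.027 -1.345 0.508

θ = κ·ℓ = 1.3008 × 1.8597 = 2.41910 rad
ρ = (1 − cos θ)/κ = (1 − -0.75016)/1.3008 = 1.34545
z = sin θ / κ = 0.66126/1.3008 = 0.50835
x = ρ cos φ = 1.34545 × cos(271.17°) = 0.02747
y = ρ sin φ = 1.34545 × sin(271.17°) = -1.34517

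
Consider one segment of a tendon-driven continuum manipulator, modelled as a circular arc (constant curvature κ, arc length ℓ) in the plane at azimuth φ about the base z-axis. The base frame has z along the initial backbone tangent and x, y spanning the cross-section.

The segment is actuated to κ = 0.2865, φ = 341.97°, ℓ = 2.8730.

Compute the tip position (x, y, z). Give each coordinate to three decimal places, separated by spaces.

θ = κ·ℓ = 0.2865 × 2.8730 = 0.82311 rad
ρ = (1 − cos θ)/κ = (1 − 0.67994)/0.2865 = 1.11714
z = sin θ / κ = 0.73327/0.2865 = 2.55940
x = ρ cos φ = 1.11714 × cos(341.97°) = 1.06228
y = ρ sin φ = 1.11714 × sin(341.97°) = -0.34577

1.062 -0.346 2.559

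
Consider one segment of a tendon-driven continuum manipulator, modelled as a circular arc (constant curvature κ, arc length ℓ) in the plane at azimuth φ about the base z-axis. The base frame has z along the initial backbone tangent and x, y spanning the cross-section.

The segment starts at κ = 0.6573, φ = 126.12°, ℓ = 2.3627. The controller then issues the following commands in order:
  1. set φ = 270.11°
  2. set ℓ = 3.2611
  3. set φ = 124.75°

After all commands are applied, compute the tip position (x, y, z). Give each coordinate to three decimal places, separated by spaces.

-1.337 1.927 1.279

initial: κ=0.6573, φ=126.12°, ℓ=2.3627
cmd 1: set φ=270.11° → (κ,φ,ℓ)=(0.6573,270.11°,2.3627) → tip=(0.0029,-1.4943,1.5211)
cmd 2: set ℓ=3.2611 → (κ,φ,ℓ)=(0.6573,270.11°,3.2611) → tip=(0.0045,-2.3458,1.2786)
cmd 3: set φ=124.75° → (κ,φ,ℓ)=(0.6573,124.75°,3.2611) → tip=(-1.3371,1.9275,1.2786)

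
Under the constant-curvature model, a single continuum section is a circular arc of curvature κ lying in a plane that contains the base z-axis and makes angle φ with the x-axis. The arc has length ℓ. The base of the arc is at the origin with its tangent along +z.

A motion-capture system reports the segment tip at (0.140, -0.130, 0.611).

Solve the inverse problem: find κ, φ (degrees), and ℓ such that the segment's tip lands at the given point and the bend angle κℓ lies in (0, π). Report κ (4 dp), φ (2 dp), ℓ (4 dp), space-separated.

ρ = √(x²+y²) = √(0.140² + -0.130²) = 0.19105
φ = atan2(y, x) mod 360° = atan2(-0.130, 0.140) = 317.1211°
|p|² = ρ² + z² = 0.19105² + 0.611² = 0.40982
κ = 2ρ / |p|² = 2×0.19105 / 0.40982 = 0.93236
θ = 2·atan2(ρ, z) = 2·atan2(0.19105, 0.611) = 0.60610 rad
ℓ = θ/κ = 0.60610/0.93236 = 0.65008

0.9324 317.12 0.6501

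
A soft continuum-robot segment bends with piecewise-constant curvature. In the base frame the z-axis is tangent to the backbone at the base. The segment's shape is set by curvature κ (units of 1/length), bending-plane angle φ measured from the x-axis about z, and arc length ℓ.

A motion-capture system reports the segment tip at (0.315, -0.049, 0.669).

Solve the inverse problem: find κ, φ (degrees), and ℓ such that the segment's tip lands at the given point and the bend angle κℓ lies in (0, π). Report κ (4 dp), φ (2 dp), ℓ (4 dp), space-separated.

ρ = √(x²+y²) = √(0.315² + -0.049²) = 0.31879
φ = atan2(y, x) mod 360° = atan2(-0.049, 0.315) = 351.1582°
|p|² = ρ² + z² = 0.31879² + 0.669² = 0.54919
κ = 2ρ / |p|² = 2×0.31879 / 0.54919 = 1.16095
θ = 2·atan2(ρ, z) = 2·atan2(0.31879, 0.669) = 0.88937 rad
ℓ = θ/κ = 0.88937/1.16095 = 0.76607

1.1609 351.16 0.7661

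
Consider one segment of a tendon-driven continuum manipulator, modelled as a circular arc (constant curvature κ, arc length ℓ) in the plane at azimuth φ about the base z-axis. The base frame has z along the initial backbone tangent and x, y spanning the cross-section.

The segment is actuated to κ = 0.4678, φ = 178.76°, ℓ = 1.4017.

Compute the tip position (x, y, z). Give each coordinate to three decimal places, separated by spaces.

θ = κ·ℓ = 0.4678 × 1.4017 = 0.65572 rad
ρ = (1 − cos θ)/κ = (1 − 0.79261)/0.4678 = 0.44333
z = sin θ / κ = 0.60973/0.4678 = 1.30339
x = ρ cos φ = 0.44333 × cos(178.76°) = -0.44322
y = ρ sin φ = 0.44333 × sin(178.76°) = 0.00959

-0.443 0.010 1.303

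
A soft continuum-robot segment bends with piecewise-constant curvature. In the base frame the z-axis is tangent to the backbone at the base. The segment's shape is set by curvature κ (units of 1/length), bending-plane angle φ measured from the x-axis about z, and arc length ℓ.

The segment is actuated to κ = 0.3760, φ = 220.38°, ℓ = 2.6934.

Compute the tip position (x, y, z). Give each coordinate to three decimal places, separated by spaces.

θ = κ·ℓ = 0.3760 × 2.6934 = 1.01272 rad
ρ = (1 − cos θ)/κ = (1 − 0.52956)/0.3760 = 1.25118
z = sin θ / κ = 0.84827/0.3760 = 2.25605
x = ρ cos φ = 1.25118 × cos(220.38°) = -0.95310
y = ρ sin φ = 1.25118 × sin(220.38°) = -0.81058

-0.953 -0.811 2.256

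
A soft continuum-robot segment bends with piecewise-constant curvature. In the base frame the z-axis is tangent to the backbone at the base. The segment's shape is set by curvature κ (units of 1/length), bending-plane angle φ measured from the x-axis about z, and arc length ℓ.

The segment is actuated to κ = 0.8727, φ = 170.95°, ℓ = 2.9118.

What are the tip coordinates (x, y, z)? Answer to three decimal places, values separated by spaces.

θ = κ·ℓ = 0.8727 × 2.9118 = 2.54113 rad
ρ = (1 − cos θ)/κ = (1 − -0.82507)/0.8727 = 2.09129
z = sin θ / κ = 0.56503/0.8727 = 0.64745
x = ρ cos φ = 2.09129 × cos(170.95°) = -2.06526
y = ρ sin φ = 2.09129 × sin(170.95°) = 0.32895

-2.065 0.329 0.647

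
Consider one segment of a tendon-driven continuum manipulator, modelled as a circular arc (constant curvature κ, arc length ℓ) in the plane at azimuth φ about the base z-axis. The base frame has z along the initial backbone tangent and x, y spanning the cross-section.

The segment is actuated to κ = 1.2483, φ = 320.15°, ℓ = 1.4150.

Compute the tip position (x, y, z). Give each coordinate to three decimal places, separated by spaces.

θ = κ·ℓ = 1.2483 × 1.4150 = 1.76634 rad
ρ = (1 − cos θ)/κ = (1 − -0.19430)/1.2483 = 0.95674
z = sin θ / κ = 0.98094/1.2483 = 0.78582
x = ρ cos φ = 0.95674 × cos(320.15°) = 0.73452
y = ρ sin φ = 0.95674 × sin(320.15°) = -0.61306

0.735 -0.613 0.786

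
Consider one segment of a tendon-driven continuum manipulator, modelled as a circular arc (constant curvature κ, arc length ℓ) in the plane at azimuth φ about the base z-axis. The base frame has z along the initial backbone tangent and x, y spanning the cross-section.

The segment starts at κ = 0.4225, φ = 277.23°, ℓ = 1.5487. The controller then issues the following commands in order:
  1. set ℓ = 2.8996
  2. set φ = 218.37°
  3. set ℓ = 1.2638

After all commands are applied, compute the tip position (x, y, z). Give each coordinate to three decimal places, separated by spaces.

initial: κ=0.4225, φ=277.23°, ℓ=1.5487
cmd 1: set ℓ=2.8996 → (κ,φ,ℓ)=(0.4225,277.23°,2.8996) → tip=(0.1969,-1.5524,2.2268)
cmd 2: set φ=218.37° → (κ,φ,ℓ)=(0.4225,218.37°,2.8996) → tip=(-1.2268,-0.9713,2.2268)
cmd 3: set ℓ=1.2638 → (κ,φ,ℓ)=(0.4225,218.37°,1.2638) → tip=(-0.2583,-0.2045,1.2046)

-0.258 -0.205 1.205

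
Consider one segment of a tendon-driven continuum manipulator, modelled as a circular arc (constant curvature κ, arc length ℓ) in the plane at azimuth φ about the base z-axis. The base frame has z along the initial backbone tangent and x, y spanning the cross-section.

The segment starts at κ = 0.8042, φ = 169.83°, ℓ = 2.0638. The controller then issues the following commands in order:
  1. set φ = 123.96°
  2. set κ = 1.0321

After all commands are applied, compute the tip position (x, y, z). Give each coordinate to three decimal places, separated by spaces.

initial: κ=0.8042, φ=169.83°, ℓ=2.0638
cmd 1: set φ=123.96° → (κ,φ,ℓ)=(0.8042,123.96°,2.0638) → tip=(-0.7563,1.1230,1.2386)
cmd 2: set κ=1.0321 → (κ,φ,ℓ)=(1.0321,123.96°,2.0638) → tip=(-0.8284,1.2300,0.8213)

-0.828 1.230 0.821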